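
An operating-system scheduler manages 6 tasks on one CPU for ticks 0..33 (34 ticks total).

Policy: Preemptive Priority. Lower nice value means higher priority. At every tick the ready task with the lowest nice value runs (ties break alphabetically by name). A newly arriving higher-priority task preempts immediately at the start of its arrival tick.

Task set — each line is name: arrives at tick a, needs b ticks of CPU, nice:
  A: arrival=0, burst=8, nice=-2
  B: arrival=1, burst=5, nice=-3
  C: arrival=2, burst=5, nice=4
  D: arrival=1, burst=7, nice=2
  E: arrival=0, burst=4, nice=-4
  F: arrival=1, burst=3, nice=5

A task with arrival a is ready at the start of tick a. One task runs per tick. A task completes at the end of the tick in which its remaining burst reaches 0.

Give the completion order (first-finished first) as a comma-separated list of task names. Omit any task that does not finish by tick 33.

t=0: ready={A,E} → run E
t=1: ready={A,B,D,E,F} → run E
t=2: ready={A,B,C,D,E,F} → run E
t=3: ready={A,B,C,D,E,F} → run E
t=4: ready={A,B,C,D,F} → run B
t=5: ready={A,B,C,D,F} → run B
t=6: ready={A,B,C,D,F} → run B
t=7: ready={A,B,C,D,F} → run B
t=8: ready={A,B,C,D,F} → run B
t=9: ready={A,C,D,F} → run A
t=10: ready={A,C,D,F} → run A
t=11: ready={A,C,D,F} → run A
t=12: ready={A,C,D,F} → run A
t=13: ready={A,C,D,F} → run A
t=14: ready={A,C,D,F} → run A
t=15: ready={A,C,D,F} → run A
t=16: ready={A,C,D,F} → run A
t=17: ready={C,D,F} → run D
t=18: ready={C,D,F} → run D
t=19: ready={C,D,F} → run D
t=20: ready={C,D,F} → run D
t=21: ready={C,D,F} → run D
t=22: ready={C,D,F} → run D
t=23: ready={C,D,F} → run D
t=24: ready={C,F} → run C
t=25: ready={C,F} → run C
t=26: ready={C,F} → run C
t=27: ready={C,F} → run C
t=28: ready={C,F} → run C
t=29: ready={F} → run F
t=30: ready={F} → run F
t=31: ready={F} → run F
t=32: (idle)
t=33: (idle)

completion order = E, B, A, D, C, F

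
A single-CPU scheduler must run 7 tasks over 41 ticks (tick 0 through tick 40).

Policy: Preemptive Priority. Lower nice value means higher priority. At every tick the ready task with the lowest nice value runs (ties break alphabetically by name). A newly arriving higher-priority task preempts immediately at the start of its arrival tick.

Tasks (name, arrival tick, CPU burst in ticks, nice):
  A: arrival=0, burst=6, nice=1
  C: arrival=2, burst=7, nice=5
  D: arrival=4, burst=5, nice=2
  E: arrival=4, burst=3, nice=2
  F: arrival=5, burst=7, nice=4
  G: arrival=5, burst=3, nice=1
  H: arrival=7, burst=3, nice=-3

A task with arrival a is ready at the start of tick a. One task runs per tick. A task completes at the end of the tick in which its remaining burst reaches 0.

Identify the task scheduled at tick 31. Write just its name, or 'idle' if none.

running at tick 31 = C

t=0: ready={A} → run A
t=1: ready={A} → run A
t=2: ready={A,C} → run A
t=3: ready={A,C} → run A
t=4: ready={A,C,D,E} → run A
t=5: ready={A,C,D,E,F,G} → run A
t=6: ready={C,D,E,F,G} → run G
t=7: ready={C,D,E,F,G,H} → run H
t=8: ready={C,D,E,F,G,H} → run H
t=9: ready={C,D,E,F,G,H} → run H
t=10: ready={C,D,E,F,G} → run G
t=11: ready={C,D,E,F,G} → run G
t=12: ready={C,D,E,F} → run D
t=13: ready={C,D,E,F} → run D
t=14: ready={C,D,E,F} → run D
t=15: ready={C,D,E,F} → run D
t=16: ready={C,D,E,F} → run D
t=17: ready={C,E,F} → run E
t=18: ready={C,E,F} → run E
t=19: ready={C,E,F} → run E
t=20: ready={C,F} → run F
t=21: ready={C,F} → run F
t=22: ready={C,F} → run F
t=23: ready={C,F} → run F
t=24: ready={C,F} → run F
t=25: ready={C,F} → run F
t=26: ready={C,F} → run F
t=27: ready={C} → run C
t=28: ready={C} → run C
t=29: ready={C} → run C
t=30: ready={C} → run C
t=31: ready={C} → run C
t=32: ready={C} → run C
t=33: ready={C} → run C
t=34: (idle)
t=35: (idle)
t=36: (idle)
t=37: (idle)
t=38: (idle)
t=39: (idle)
t=40: (idle)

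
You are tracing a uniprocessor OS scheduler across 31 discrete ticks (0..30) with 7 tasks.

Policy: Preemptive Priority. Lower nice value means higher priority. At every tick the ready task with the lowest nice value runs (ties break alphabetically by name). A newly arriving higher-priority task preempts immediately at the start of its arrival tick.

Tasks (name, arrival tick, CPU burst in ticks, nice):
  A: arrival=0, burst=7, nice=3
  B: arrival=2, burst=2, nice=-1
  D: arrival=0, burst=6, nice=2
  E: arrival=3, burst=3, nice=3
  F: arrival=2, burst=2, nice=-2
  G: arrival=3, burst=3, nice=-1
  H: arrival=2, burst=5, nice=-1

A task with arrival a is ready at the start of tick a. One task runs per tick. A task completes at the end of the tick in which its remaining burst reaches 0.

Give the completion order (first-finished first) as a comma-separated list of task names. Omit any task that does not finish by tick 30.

completion order = F, B, G, H, D, A, E

t=0: ready={A,D} → run D
t=1: ready={A,D} → run D
t=2: ready={A,B,D,F,H} → run F
t=3: ready={A,B,D,E,F,G,H} → run F
t=4: ready={A,B,D,E,G,H} → run B
t=5: ready={A,B,D,E,G,H} → run B
t=6: ready={A,D,E,G,H} → run G
t=7: ready={A,D,E,G,H} → run G
t=8: ready={A,D,E,G,H} → run G
t=9: ready={A,D,E,H} → run H
t=10: ready={A,D,E,H} → run H
t=11: ready={A,D,E,H} → run H
t=12: ready={A,D,E,H} → run H
t=13: ready={A,D,E,H} → run H
t=14: ready={A,D,E} → run D
t=15: ready={A,D,E} → run D
t=16: ready={A,D,E} → run D
t=17: ready={A,D,E} → run D
t=18: ready={A,E} → run A
t=19: ready={A,E} → run A
t=20: ready={A,E} → run A
t=21: ready={A,E} → run A
t=22: ready={A,E} → run A
t=23: ready={A,E} → run A
t=24: ready={A,E} → run A
t=25: ready={E} → run E
t=26: ready={E} → run E
t=27: ready={E} → run E
t=28: (idle)
t=29: (idle)
t=30: (idle)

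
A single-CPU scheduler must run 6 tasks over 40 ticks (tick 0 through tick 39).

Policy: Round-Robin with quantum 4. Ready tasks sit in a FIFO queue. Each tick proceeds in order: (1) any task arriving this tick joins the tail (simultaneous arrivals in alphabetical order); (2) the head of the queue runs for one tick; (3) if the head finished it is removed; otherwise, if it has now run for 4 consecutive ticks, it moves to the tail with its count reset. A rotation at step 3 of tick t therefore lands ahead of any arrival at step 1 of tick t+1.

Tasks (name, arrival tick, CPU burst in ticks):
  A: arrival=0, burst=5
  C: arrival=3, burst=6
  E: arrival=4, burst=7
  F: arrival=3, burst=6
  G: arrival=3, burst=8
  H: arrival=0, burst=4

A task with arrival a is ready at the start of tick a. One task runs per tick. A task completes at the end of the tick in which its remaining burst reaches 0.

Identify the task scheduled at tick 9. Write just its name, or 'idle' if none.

running at tick 9 = C

t=0: queue=[A,H] q_used=0 → run A
t=1: queue=[A,H] q_used=1 → run A
t=2: queue=[A,H] q_used=2 → run A
t=3: queue=[A,H,C,F,G] q_used=3 → run A
t=4: queue=[H,C,F,G,A,E] q_used=0 → run H
t=5: queue=[H,C,F,G,A,E] q_used=1 → run H
t=6: queue=[H,C,F,G,A,E] q_used=2 → run H
t=7: queue=[H,C,F,G,A,E] q_used=3 → run H
t=8: queue=[C,F,G,A,E] q_used=0 → run C
t=9: queue=[C,F,G,A,E] q_used=1 → run C
t=10: queue=[C,F,G,A,E] q_used=2 → run C
t=11: queue=[C,F,G,A,E] q_used=3 → run C
t=12: queue=[F,G,A,E,C] q_used=0 → run F
t=13: queue=[F,G,A,E,C] q_used=1 → run F
t=14: queue=[F,G,A,E,C] q_used=2 → run F
t=15: queue=[F,G,A,E,C] q_used=3 → run F
t=16: queue=[G,A,E,C,F] q_used=0 → run G
t=17: queue=[G,A,E,C,F] q_used=1 → run G
t=18: queue=[G,A,E,C,F] q_used=2 → run G
t=19: queue=[G,A,E,C,F] q_used=3 → run G
t=20: queue=[A,E,C,F,G] q_used=0 → run A
t=21: queue=[E,C,F,G] q_used=0 → run E
t=22: queue=[E,C,F,G] q_used=1 → run E
t=23: queue=[E,C,F,G] q_used=2 → run E
t=24: queue=[E,C,F,G] q_used=3 → run E
t=25: queue=[C,F,G,E] q_used=0 → run C
t=26: queue=[C,F,G,E] q_used=1 → run C
t=27: queue=[F,G,E] q_used=0 → run F
t=28: queue=[F,G,E] q_used=1 → run F
t=29: queue=[G,E] q_used=0 → run G
t=30: queue=[G,E] q_used=1 → run G
t=31: queue=[G,E] q_used=2 → run G
t=32: queue=[G,E] q_used=3 → run G
t=33: queue=[E] q_used=0 → run E
t=34: queue=[E] q_used=1 → run E
t=35: queue=[E] q_used=2 → run E
t=36: (idle)
t=37: (idle)
t=38: (idle)
t=39: (idle)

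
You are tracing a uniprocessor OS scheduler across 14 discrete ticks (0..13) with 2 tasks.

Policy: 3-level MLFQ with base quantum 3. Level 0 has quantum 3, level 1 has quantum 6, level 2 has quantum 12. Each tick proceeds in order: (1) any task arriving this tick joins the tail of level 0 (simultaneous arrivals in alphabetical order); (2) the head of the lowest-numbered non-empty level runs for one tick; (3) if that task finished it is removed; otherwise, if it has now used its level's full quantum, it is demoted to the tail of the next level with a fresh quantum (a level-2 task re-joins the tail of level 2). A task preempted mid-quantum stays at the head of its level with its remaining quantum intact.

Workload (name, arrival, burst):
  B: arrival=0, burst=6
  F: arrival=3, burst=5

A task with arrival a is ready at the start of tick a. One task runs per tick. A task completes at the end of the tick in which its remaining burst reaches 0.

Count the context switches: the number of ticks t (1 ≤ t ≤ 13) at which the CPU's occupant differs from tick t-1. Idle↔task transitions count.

t=0: L0/L1/L2 = B/-/- → run B
t=1: L0/L1/L2 = B/-/- → run B
t=2: L0/L1/L2 = B/-/- → run B
t=3: L0/L1/L2 = F/B/- → run F
t=4: L0/L1/L2 = F/B/- → run F
t=5: L0/L1/L2 = F/B/- → run F
t=6: L0/L1/L2 = -/BF/- → run B
t=7: L0/L1/L2 = -/BF/- → run B
t=8: L0/L1/L2 = -/BF/- → run B
t=9: L0/L1/L2 = -/F/- → run F
t=10: L0/L1/L2 = -/F/- → run F
t=11: (idle)
t=12: (idle)
t=13: (idle)

context switches = 4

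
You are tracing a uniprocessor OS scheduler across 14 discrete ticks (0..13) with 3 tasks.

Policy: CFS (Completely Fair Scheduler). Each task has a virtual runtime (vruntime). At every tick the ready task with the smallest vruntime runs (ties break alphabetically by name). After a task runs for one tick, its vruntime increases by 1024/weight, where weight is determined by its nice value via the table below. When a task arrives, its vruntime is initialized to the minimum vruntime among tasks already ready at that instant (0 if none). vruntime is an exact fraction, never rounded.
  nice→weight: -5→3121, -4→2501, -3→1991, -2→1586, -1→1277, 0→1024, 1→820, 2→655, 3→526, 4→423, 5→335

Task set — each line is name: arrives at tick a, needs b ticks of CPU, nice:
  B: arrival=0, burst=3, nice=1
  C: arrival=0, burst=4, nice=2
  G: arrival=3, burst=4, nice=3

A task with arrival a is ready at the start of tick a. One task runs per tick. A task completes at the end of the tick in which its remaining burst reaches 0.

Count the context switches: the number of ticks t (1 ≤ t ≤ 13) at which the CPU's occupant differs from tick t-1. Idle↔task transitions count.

context switches = 10

t=0: vr[B=0 C=0] → run B
t=1: vr[B=256/205 C=0] → run C
t=2: vr[B=256/205 C=1024/655] → run B
t=3: vr[B=512/205 C=1024/655 G=1024/655] → run C
t=4: vr[B=512/205 C=2048/655 G=1024/655] → run G
t=5: vr[B=512/205 C=2048/655 G=604672/172265] → run B
t=6: vr[C=2048/655 G=604672/172265] → run C
t=7: vr[C=3072/655 G=604672/172265] → run G
t=8: vr[C=3072/655 G=940032/172265] → run C
t=9: vr[G=940032/172265] → run G
t=10: vr[G=1275392/172265] → run G
t=11: (idle)
t=12: (idle)
t=13: (idle)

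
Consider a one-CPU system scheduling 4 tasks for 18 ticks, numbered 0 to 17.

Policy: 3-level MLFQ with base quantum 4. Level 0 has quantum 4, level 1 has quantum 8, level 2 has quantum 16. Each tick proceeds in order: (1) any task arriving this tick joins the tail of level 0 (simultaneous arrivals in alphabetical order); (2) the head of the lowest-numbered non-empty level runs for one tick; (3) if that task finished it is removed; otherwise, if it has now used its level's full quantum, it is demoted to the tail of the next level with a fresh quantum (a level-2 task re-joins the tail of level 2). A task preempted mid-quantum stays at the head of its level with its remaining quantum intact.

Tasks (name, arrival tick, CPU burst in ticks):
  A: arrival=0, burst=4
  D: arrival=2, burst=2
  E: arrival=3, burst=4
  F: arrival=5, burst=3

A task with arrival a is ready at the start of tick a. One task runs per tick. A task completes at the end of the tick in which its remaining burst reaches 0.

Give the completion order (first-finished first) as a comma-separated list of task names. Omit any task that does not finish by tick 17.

completion order = A, D, E, F

t=0: L0/L1/L2 = A/-/- → run A
t=1: L0/L1/L2 = A/-/- → run A
t=2: L0/L1/L2 = AD/-/- → run A
t=3: L0/L1/L2 = ADE/-/- → run A
t=4: L0/L1/L2 = DE/-/- → run D
t=5: L0/L1/L2 = DEF/-/- → run D
t=6: L0/L1/L2 = EF/-/- → run E
t=7: L0/L1/L2 = EF/-/- → run E
t=8: L0/L1/L2 = EF/-/- → run E
t=9: L0/L1/L2 = EF/-/- → run E
t=10: L0/L1/L2 = F/-/- → run F
t=11: L0/L1/L2 = F/-/- → run F
t=12: L0/L1/L2 = F/-/- → run F
t=13: (idle)
t=14: (idle)
t=15: (idle)
t=16: (idle)
t=17: (idle)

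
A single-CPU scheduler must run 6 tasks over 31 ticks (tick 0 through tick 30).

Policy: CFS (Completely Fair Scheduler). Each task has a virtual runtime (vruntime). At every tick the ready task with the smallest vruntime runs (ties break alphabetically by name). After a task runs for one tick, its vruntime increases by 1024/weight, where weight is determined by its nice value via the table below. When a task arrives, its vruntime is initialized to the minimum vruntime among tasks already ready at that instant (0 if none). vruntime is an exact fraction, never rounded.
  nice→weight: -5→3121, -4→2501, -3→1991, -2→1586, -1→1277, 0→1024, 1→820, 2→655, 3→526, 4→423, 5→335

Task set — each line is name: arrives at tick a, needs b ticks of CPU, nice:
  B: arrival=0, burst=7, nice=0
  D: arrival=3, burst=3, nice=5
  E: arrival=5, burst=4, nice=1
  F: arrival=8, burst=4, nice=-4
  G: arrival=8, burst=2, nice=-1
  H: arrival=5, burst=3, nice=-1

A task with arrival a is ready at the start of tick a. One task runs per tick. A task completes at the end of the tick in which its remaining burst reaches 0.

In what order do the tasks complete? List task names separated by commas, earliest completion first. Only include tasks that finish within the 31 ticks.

t=0: vr[B=0] → run B
t=1: vr[B=1] → run B
t=2: vr[B=2] → run B
t=3: vr[B=3 D=3] → run B
t=4: vr[B=4 D=3] → run D
t=5: vr[B=4 D=2029/335 E=4 H=4] → run B
t=6: vr[B=5 D=2029/335 E=4 H=4] → run E
t=7: vr[B=5 D=2029/335 E=1076/205 H=4] → run H
t=8: vr[B=5 D=2029/335 E=1076/205 F=6132/1277 G=6132/1277 H=6132/1277] → run F
t=9: vr[B=5 D=2029/335 E=1076/205 F=16643780/3193777 G=6132/1277 H=6132/1277] → run G
t=10: vr[B=5 D=2029/335 E=1076/205 F=16643780/3193777 G=7156/1277 H=6132/1277] → run H
t=11: vr[B=5 D=2029/335 E=1076/205 F=16643780/3193777 G=7156/1277 H=7156/1277] → run B
t=12: vr[B=6 D=2029/335 E=1076/205 F=16643780/3193777 G=7156/1277 H=7156/1277] → run F
t=13: vr[B=6 D=2029/335 E=1076/205 F=17951428/3193777 G=7156/1277 H=7156/1277] → run E
t=14: vr[B=6 D=2029/335 E=1332/205 F=17951428/3193777 G=7156/1277 H=7156/1277] → run G
t=15: vr[B=6 D=2029/335 E=1332/205 F=17951428/3193777 H=7156/1277] → run H
t=16: vr[B=6 D=2029/335 E=1332/205 F=17951428/3193777] → run F
t=17: vr[B=6 D=2029/335 E=1332/205 F=19259076/3193777] → run B
t=18: vr[D=2029/335 E=1332/205 F=19259076/3193777] → run F
t=19: vr[D=2029/335 E=1332/205] → run D
t=20: vr[D=3053/335 E=1332/205] → run E
t=21: vr[D=3053/335 E=1588/205] → run E
t=22: vr[D=3053/335] → run D
t=23: (idle)
t=24: (idle)
t=25: (idle)
t=26: (idle)
t=27: (idle)
t=28: (idle)
t=29: (idle)
t=30: (idle)

completion order = G, H, B, F, E, D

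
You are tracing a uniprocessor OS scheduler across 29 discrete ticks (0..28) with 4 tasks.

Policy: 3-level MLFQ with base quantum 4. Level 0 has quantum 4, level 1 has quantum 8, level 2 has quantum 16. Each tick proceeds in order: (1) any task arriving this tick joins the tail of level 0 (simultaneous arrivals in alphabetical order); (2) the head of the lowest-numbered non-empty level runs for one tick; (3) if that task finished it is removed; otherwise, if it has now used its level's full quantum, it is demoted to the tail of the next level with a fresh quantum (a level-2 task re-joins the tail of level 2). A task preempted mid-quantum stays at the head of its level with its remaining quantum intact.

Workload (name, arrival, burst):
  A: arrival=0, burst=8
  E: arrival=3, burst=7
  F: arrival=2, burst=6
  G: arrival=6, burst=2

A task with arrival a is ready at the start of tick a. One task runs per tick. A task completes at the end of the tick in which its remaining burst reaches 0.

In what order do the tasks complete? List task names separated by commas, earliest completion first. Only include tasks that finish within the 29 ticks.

t=0: L0/L1/L2 = A/-/- → run A
t=1: L0/L1/L2 = A/-/- → run A
t=2: L0/L1/L2 = AF/-/- → run A
t=3: L0/L1/L2 = AFE/-/- → run A
t=4: L0/L1/L2 = FE/A/- → run F
t=5: L0/L1/L2 = FE/A/- → run F
t=6: L0/L1/L2 = FEG/A/- → run F
t=7: L0/L1/L2 = FEG/A/- → run F
t=8: L0/L1/L2 = EG/AF/- → run E
t=9: L0/L1/L2 = EG/AF/- → run E
t=10: L0/L1/L2 = EG/AF/- → run E
t=11: L0/L1/L2 = EG/AF/- → run E
t=12: L0/L1/L2 = G/AFE/- → run G
t=13: L0/L1/L2 = G/AFE/- → run G
t=14: L0/L1/L2 = -/AFE/- → run A
t=15: L0/L1/L2 = -/AFE/- → run A
t=16: L0/L1/L2 = -/AFE/- → run A
t=17: L0/L1/L2 = -/AFE/- → run A
t=18: L0/L1/L2 = -/FE/- → run F
t=19: L0/L1/L2 = -/FE/- → run F
t=20: L0/L1/L2 = -/E/- → run E
t=21: L0/L1/L2 = -/E/- → run E
t=22: L0/L1/L2 = -/E/- → run E
t=23: (idle)
t=24: (idle)
t=25: (idle)
t=26: (idle)
t=27: (idle)
t=28: (idle)

completion order = G, A, F, E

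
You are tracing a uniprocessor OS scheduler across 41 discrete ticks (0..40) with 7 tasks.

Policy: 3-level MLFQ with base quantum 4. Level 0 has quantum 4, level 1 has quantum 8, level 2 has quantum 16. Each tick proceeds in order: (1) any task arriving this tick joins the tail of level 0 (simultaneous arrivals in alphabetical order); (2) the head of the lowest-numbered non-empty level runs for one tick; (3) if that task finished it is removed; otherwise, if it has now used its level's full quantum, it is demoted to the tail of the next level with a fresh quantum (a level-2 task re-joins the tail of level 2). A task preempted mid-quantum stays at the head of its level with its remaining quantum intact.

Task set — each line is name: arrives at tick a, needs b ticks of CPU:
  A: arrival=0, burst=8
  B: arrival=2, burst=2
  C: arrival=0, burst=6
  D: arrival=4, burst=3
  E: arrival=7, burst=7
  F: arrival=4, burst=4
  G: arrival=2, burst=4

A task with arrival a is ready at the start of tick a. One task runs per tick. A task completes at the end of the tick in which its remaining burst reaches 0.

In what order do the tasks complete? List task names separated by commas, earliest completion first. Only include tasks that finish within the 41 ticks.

t=0: L0/L1/L2 = AC/-/- → run A
t=1: L0/L1/L2 = AC/-/- → run A
t=2: L0/L1/L2 = ACBG/-/- → run A
t=3: L0/L1/L2 = ACBG/-/- → run A
t=4: L0/L1/L2 = CBGDF/A/- → run C
t=5: L0/L1/L2 = CBGDF/A/- → run C
t=6: L0/L1/L2 = CBGDF/A/- → run C
t=7: L0/L1/L2 = CBGDFE/A/- → run C
t=8: L0/L1/L2 = BGDFE/AC/- → run B
t=9: L0/L1/L2 = BGDFE/AC/- → run B
t=10: L0/L1/L2 = GDFE/AC/- → run G
t=11: L0/L1/L2 = GDFE/AC/- → run G
t=12: L0/L1/L2 = GDFE/AC/- → run G
t=13: L0/L1/L2 = GDFE/AC/- → run G
t=14: L0/L1/L2 = DFE/AC/- → run D
t=15: L0/L1/L2 = DFE/AC/- → run D
t=16: L0/L1/L2 = DFE/AC/- → run D
t=17: L0/L1/L2 = FE/AC/- → run F
t=18: L0/L1/L2 = FE/AC/- → run F
t=19: L0/L1/L2 = FE/AC/- → run F
t=20: L0/L1/L2 = FE/AC/- → run F
t=21: L0/L1/L2 = E/AC/- → run E
t=22: L0/L1/L2 = E/AC/- → run E
t=23: L0/L1/L2 = E/AC/- → run E
t=24: L0/L1/L2 = E/AC/- → run E
t=25: L0/L1/L2 = -/ACE/- → run A
t=26: L0/L1/L2 = -/ACE/- → run A
t=27: L0/L1/L2 = -/ACE/- → run A
t=28: L0/L1/L2 = -/ACE/- → run A
t=29: L0/L1/L2 = -/CE/- → run C
t=30: L0/L1/L2 = -/CE/- → run C
t=31: L0/L1/L2 = -/E/- → run E
t=32: L0/L1/L2 = -/E/- → run E
t=33: L0/L1/L2 = -/E/- → run E
t=34: (idle)
t=35: (idle)
t=36: (idle)
t=37: (idle)
t=38: (idle)
t=39: (idle)
t=40: (idle)

completion order = B, G, D, F, A, C, E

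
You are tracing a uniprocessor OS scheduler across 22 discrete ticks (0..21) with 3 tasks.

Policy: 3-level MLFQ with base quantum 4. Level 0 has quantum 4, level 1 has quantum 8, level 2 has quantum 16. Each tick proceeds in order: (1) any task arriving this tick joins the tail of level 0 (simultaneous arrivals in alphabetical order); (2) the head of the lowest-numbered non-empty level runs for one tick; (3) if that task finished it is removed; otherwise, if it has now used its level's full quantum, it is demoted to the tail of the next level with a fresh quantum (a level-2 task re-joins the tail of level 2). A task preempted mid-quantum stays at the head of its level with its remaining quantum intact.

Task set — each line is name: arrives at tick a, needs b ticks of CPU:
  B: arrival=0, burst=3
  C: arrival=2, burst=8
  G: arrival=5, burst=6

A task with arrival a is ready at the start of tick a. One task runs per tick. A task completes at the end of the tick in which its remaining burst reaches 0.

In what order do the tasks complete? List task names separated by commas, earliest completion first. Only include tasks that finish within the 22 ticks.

completion order = B, C, G

t=0: L0/L1/L2 = B/-/- → run B
t=1: L0/L1/L2 = B/-/- → run B
t=2: L0/L1/L2 = BC/-/- → run B
t=3: L0/L1/L2 = C/-/- → run C
t=4: L0/L1/L2 = C/-/- → run C
t=5: L0/L1/L2 = CG/-/- → run C
t=6: L0/L1/L2 = CG/-/- → run C
t=7: L0/L1/L2 = G/C/- → run G
t=8: L0/L1/L2 = G/C/- → run G
t=9: L0/L1/L2 = G/C/- → run G
t=10: L0/L1/L2 = G/C/- → run G
t=11: L0/L1/L2 = -/CG/- → run C
t=12: L0/L1/L2 = -/CG/- → run C
t=13: L0/L1/L2 = -/CG/- → run C
t=14: L0/L1/L2 = -/CG/- → run C
t=15: L0/L1/L2 = -/G/- → run G
t=16: L0/L1/L2 = -/G/- → run G
t=17: (idle)
t=18: (idle)
t=19: (idle)
t=20: (idle)
t=21: (idle)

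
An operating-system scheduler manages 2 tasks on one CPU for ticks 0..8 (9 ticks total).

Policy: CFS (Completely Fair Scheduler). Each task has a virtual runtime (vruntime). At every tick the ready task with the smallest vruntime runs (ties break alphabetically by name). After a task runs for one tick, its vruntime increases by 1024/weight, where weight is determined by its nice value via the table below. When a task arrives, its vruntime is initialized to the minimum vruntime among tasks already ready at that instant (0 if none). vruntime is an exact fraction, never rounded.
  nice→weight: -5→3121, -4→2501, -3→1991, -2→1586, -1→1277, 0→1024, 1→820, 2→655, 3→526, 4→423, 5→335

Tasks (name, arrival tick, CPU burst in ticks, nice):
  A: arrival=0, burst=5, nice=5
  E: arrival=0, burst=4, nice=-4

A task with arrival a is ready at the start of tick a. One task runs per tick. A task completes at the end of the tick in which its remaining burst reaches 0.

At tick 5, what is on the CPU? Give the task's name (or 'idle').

t=0: vr[A=0 E=0] → run A
t=1: vr[A=1024/335 E=0] → run E
t=2: vr[A=1024/335 E=1024/2501] → run E
t=3: vr[A=1024/335 E=2048/2501] → run E
t=4: vr[A=1024/335 E=3072/2501] → run E
t=5: vr[A=1024/335] → run A
t=6: vr[A=2048/335] → run A
t=7: vr[A=3072/335] → run A
t=8: vr[A=4096/335] → run A

running at tick 5 = A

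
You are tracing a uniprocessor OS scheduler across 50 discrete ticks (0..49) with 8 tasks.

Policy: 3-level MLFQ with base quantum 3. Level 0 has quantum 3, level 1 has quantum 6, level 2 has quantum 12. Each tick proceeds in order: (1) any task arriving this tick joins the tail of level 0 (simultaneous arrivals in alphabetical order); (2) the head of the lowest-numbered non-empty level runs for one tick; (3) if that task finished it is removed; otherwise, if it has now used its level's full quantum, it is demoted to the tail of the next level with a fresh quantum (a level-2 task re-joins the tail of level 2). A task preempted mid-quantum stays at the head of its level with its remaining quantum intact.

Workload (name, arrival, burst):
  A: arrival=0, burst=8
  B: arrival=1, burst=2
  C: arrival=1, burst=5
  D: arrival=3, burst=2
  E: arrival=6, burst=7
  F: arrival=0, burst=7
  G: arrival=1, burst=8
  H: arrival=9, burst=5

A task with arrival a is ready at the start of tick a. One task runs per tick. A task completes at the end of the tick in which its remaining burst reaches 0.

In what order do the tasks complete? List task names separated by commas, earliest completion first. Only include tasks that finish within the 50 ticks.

completion order = B, D, A, F, C, G, E, H

t=0: L0/L1/L2 = AF/-/- → run A
t=1: L0/L1/L2 = AFBCG/-/- → run A
t=2: L0/L1/L2 = AFBCG/-/- → run A
t=3: L0/L1/L2 = FBCGD/A/- → run F
t=4: L0/L1/L2 = FBCGD/A/- → run F
t=5: L0/L1/L2 = FBCGD/A/- → run F
t=6: L0/L1/L2 = BCGDE/AF/- → run B
t=7: L0/L1/L2 = BCGDE/AF/- → run B
t=8: L0/L1/L2 = CGDE/AF/- → run C
t=9: L0/L1/L2 = CGDEH/AF/- → run C
t=10: L0/L1/L2 = CGDEH/AF/- → run C
t=11: L0/L1/L2 = GDEH/AFC/- → run G
t=12: L0/L1/L2 = GDEH/AFC/- → run G
t=13: L0/L1/L2 = GDEH/AFC/- → run G
t=14: L0/L1/L2 = DEH/AFCG/- → run D
t=15: L0/L1/L2 = DEH/AFCG/- → run D
t=16: L0/L1/L2 = EH/AFCG/- → run E
t=17: L0/L1/L2 = EH/AFCG/- → run E
t=18: L0/L1/L2 = EH/AFCG/- → run E
t=19: L0/L1/L2 = H/AFCGE/- → run H
t=20: L0/L1/L2 = H/AFCGE/- → run H
t=21: L0/L1/L2 = H/AFCGE/- → run H
t=22: L0/L1/L2 = -/AFCGEH/- → run A
t=23: L0/L1/L2 = -/AFCGEH/- → run A
t=24: L0/L1/L2 = -/AFCGEH/- → run A
t=25: L0/L1/L2 = -/AFCGEH/- → run A
t=26: L0/L1/L2 = -/AFCGEH/- → run A
t=27: L0/L1/L2 = -/FCGEH/- → run F
t=28: L0/L1/L2 = -/FCGEH/- → run F
t=29: L0/L1/L2 = -/FCGEH/- → run F
t=30: L0/L1/L2 = -/FCGEH/- → run F
t=31: L0/L1/L2 = -/CGEH/- → run C
t=32: L0/L1/L2 = -/CGEH/- → run C
t=33: L0/L1/L2 = -/GEH/- → run G
t=34: L0/L1/L2 = -/GEH/- → run G
t=35: L0/L1/L2 = -/GEH/- → run G
t=36: L0/L1/L2 = -/GEH/- → run G
t=37: L0/L1/L2 = -/GEH/- → run G
t=38: L0/L1/L2 = -/EH/- → run E
t=39: L0/L1/L2 = -/EH/- → run E
t=40: L0/L1/L2 = -/EH/- → run E
t=41: L0/L1/L2 = -/EH/- → run E
t=42: L0/L1/L2 = -/H/- → run H
t=43: L0/L1/L2 = -/H/- → run H
t=44: (idle)
t=45: (idle)
t=46: (idle)
t=47: (idle)
t=48: (idle)
t=49: (idle)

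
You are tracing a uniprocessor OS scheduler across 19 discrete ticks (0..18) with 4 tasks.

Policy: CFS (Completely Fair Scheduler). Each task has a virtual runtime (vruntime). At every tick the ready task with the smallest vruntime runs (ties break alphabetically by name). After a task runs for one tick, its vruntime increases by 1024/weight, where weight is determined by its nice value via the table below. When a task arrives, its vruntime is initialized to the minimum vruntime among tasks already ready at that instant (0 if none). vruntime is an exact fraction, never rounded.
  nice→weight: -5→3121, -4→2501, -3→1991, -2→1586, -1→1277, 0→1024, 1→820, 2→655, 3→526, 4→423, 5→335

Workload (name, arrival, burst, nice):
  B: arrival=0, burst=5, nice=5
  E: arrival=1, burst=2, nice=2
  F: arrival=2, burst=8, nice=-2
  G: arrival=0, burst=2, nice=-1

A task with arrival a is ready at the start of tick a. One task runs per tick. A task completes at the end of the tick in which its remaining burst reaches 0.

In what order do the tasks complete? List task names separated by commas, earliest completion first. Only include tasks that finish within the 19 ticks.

t=0: vr[B=0 G=0] → run B
t=1: vr[B=1024/335 E=0 G=0] → run E
t=2: vr[B=1024/335 E=1024/655 F=0 G=0] → run F
t=3: vr[B=1024/335 E=1024/655 F=512/793 G=0] → run G
t=4: vr[B=1024/335 E=1024/655 F=512/793 G=1024/1277] → run F
t=5: vr[B=1024/335 E=1024/655 F=1024/793 G=1024/1277] → run G
t=6: vr[B=1024/335 E=1024/655 F=1024/793] → run F
t=7: vr[B=1024/335 E=1024/655 F=1536/793] → run E
t=8: vr[B=1024/335 F=1536/793] → run F
t=9: vr[B=1024/335 F=2048/793] → run F
t=10: vr[B=1024/335 F=2560/793] → run B
t=11: vr[B=2048/335 F=2560/793] → run F
t=12: vr[B=2048/335 F=3072/793] → run F
t=13: vr[B=2048/335 F=3584/793] → run F
t=14: vr[B=2048/335] → run B
t=15: vr[B=3072/335] → run B
t=16: vr[B=4096/335] → run B
t=17: (idle)
t=18: (idle)

completion order = G, E, F, B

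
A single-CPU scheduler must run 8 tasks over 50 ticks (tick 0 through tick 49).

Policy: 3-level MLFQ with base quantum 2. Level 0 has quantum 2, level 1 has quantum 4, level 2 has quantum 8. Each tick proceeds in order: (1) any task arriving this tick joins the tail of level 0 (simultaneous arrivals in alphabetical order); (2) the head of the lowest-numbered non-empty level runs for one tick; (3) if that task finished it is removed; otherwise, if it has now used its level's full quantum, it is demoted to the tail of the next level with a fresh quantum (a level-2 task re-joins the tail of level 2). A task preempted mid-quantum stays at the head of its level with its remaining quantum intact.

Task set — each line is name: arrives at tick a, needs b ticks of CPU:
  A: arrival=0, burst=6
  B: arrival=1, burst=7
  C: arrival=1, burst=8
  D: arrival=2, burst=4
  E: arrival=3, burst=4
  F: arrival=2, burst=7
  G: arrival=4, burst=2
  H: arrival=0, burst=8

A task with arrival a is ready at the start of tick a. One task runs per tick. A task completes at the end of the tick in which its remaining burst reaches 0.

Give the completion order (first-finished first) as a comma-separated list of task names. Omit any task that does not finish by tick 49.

t=0: L0/L1/L2 = AH/-/- → run A
t=1: L0/L1/L2 = AHBC/-/- → run A
t=2: L0/L1/L2 = HBCDF/A/- → run H
t=3: L0/L1/L2 = HBCDFE/A/- → run H
t=4: L0/L1/L2 = BCDFEG/AH/- → run B
t=5: L0/L1/L2 = BCDFEG/AH/- → run B
t=6: L0/L1/L2 = CDFEG/AHB/- → run C
t=7: L0/L1/L2 = CDFEG/AHB/- → run C
t=8: L0/L1/L2 = DFEG/AHBC/- → run D
t=9: L0/L1/L2 = DFEG/AHBC/- → run D
t=10: L0/L1/L2 = FEG/AHBCD/- → run F
t=11: L0/L1/L2 = FEG/AHBCD/- → run F
t=12: L0/L1/L2 = EG/AHBCDF/- → run E
t=13: L0/L1/L2 = EG/AHBCDF/- → run E
t=14: L0/L1/L2 = G/AHBCDFE/- → run G
t=15: L0/L1/L2 = G/AHBCDFE/- → run G
t=16: L0/L1/L2 = -/AHBCDFE/- → run A
t=17: L0/L1/L2 = -/AHBCDFE/- → run A
t=18: L0/L1/L2 = -/AHBCDFE/- → run A
t=19: L0/L1/L2 = -/AHBCDFE/- → run A
t=20: L0/L1/L2 = -/HBCDFE/- → run H
t=21: L0/L1/L2 = -/HBCDFE/- → run H
t=22: L0/L1/L2 = -/HBCDFE/- → run H
t=23: L0/L1/L2 = -/HBCDFE/- → run H
t=24: L0/L1/L2 = -/BCDFE/H → run B
t=25: L0/L1/L2 = -/BCDFE/H → run B
t=26: L0/L1/L2 = -/BCDFE/H → run B
t=27: L0/L1/L2 = -/BCDFE/H → run B
t=28: L0/L1/L2 = -/CDFE/HB → run C
t=29: L0/L1/L2 = -/CDFE/HB → run C
t=30: L0/L1/L2 = -/CDFE/HB → run C
t=31: L0/L1/L2 = -/CDFE/HB → run C
t=32: L0/L1/L2 = -/DFE/HBC → run D
t=33: L0/L1/L2 = -/DFE/HBC → run D
t=34: L0/L1/L2 = -/FE/HBC → run F
t=35: L0/L1/L2 = -/FE/HBC → run F
t=36: L0/L1/L2 = -/FE/HBC → run F
t=37: L0/L1/L2 = -/FE/HBC → run F
t=38: L0/L1/L2 = -/E/HBCF → run E
t=39: L0/L1/L2 = -/E/HBCF → run E
t=40: L0/L1/L2 = -/-/HBCF → run H
t=41: L0/L1/L2 = -/-/HBCF → run H
t=42: L0/L1/L2 = -/-/BCF → run B
t=43: L0/L1/L2 = -/-/CF → run C
t=44: L0/L1/L2 = -/-/CF → run C
t=45: L0/L1/L2 = -/-/F → run F
t=46: (idle)
t=47: (idle)
t=48: (idle)
t=49: (idle)

completion order = G, A, D, E, H, B, C, F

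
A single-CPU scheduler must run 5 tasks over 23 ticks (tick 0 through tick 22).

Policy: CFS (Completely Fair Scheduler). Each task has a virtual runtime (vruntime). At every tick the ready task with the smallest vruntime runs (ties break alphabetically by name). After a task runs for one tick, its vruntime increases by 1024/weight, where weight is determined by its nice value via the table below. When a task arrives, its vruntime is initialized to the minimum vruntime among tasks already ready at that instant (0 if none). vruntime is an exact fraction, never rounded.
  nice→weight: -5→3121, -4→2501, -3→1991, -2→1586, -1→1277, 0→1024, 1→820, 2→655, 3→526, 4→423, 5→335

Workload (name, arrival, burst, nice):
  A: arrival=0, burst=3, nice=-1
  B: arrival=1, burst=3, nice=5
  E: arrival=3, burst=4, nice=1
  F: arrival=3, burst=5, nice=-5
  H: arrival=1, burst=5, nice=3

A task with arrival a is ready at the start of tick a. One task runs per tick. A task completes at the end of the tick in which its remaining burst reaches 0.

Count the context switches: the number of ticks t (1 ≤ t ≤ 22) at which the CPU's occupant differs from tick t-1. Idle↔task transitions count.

t=0: vr[A=0] → run A
t=1: vr[A=1024/1277 B=1024/1277 H=1024/1277] → run A
t=2: vr[A=2048/1277 B=1024/1277 H=1024/1277] → run B
t=3: vr[A=2048/1277 B=1650688/427795 E=1024/1277 F=1024/1277 H=1024/1277] → run E
t=4: vr[A=2048/1277 B=1650688/427795 E=536832/261785 F=1024/1277 H=1024/1277] → run F
t=5: vr[A=2048/1277 B=1650688/427795 E=536832/261785 F=4503552/3985517 H=1024/1277] → run H
t=6: vr[A=2048/1277 B=1650688/427795 E=536832/261785 F=4503552/3985517 H=923136/335851] → run F
t=7: vr[A=2048/1277 B=1650688/427795 E=536832/261785 F=5811200/3985517 H=923136/335851] → run F
t=8: vr[A=2048/1277 B=1650688/427795 E=536832/261785 F=7118848/3985517 H=923136/335851] → run A
t=9: vr[B=1650688/427795 E=536832/261785 F=7118848/3985517 H=923136/335851] → run F
t=10: vr[B=1650688/427795 E=536832/261785 F=8426496/3985517 H=923136/335851] → run E
t=11: vr[B=1650688/427795 E=863744/261785 F=8426496/3985517 H=923136/335851] → run F
t=12: vr[B=1650688/427795 E=863744/261785 H=923136/335851] → run H
t=13: vr[B=1650688/427795 E=863744/261785 H=1576960/335851] → run E
t=14: vr[B=1650688/427795 E=1190656/261785 H=1576960/335851] → run B
t=15: vr[B=2958336/427795 E=1190656/261785 H=1576960/335851] → run E
t=16: vr[B=2958336/427795 H=1576960/335851] → run H
t=17: vr[B=2958336/427795 H=2230784/335851] → run H
t=18: vr[B=2958336/427795 H=2884608/335851] → run B
t=19: vr[H=2884608/335851] → run H
t=20: (idle)
t=21: (idle)
t=22: (idle)

context switches = 17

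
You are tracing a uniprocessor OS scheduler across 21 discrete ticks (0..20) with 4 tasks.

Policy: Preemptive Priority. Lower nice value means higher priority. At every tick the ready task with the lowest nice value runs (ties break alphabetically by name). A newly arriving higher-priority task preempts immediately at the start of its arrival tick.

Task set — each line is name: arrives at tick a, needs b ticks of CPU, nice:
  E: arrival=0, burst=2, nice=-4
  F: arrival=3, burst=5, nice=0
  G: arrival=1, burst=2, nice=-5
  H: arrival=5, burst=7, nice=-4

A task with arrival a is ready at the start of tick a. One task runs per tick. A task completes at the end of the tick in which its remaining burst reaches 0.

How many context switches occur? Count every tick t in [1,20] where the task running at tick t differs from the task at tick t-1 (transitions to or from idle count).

context switches = 6

t=0: ready={E} → run E
t=1: ready={E,G} → run G
t=2: ready={E,G} → run G
t=3: ready={E,F} → run E
t=4: ready={F} → run F
t=5: ready={F,H} → run H
t=6: ready={F,H} → run H
t=7: ready={F,H} → run H
t=8: ready={F,H} → run H
t=9: ready={F,H} → run H
t=10: ready={F,H} → run H
t=11: ready={F,H} → run H
t=12: ready={F} → run F
t=13: ready={F} → run F
t=14: ready={F} → run F
t=15: ready={F} → run F
t=16: (idle)
t=17: (idle)
t=18: (idle)
t=19: (idle)
t=20: (idle)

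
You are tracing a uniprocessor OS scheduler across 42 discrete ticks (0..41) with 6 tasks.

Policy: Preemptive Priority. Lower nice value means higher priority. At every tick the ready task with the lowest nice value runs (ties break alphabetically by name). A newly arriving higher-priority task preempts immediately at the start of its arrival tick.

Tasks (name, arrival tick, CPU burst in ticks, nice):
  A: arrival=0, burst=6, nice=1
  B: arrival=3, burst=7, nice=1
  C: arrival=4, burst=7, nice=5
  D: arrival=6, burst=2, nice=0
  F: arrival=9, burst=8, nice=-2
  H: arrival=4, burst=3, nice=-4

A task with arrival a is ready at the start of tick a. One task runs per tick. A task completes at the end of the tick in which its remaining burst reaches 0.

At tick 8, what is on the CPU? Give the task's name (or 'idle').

t=0: ready={A} → run A
t=1: ready={A} → run A
t=2: ready={A} → run A
t=3: ready={A,B} → run A
t=4: ready={A,B,C,H} → run H
t=5: ready={A,B,C,H} → run H
t=6: ready={A,B,C,D,H} → run H
t=7: ready={A,B,C,D} → run D
t=8: ready={A,B,C,D} → run D
t=9: ready={A,B,C,F} → run F
t=10: ready={A,B,C,F} → run F
t=11: ready={A,B,C,F} → run F
t=12: ready={A,B,C,F} → run F
t=13: ready={A,B,C,F} → run F
t=14: ready={A,B,C,F} → run F
t=15: ready={A,B,C,F} → run F
t=16: ready={A,B,C,F} → run F
t=17: ready={A,B,C} → run A
t=18: ready={A,B,C} → run A
t=19: ready={B,C} → run B
t=20: ready={B,C} → run B
t=21: ready={B,C} → run B
t=22: ready={B,C} → run B
t=23: ready={B,C} → run B
t=24: ready={B,C} → run B
t=25: ready={B,C} → run B
t=26: ready={C} → run C
t=27: ready={C} → run C
t=28: ready={C} → run C
t=29: ready={C} → run C
t=30: ready={C} → run C
t=31: ready={C} → run C
t=32: ready={C} → run C
t=33: (idle)
t=34: (idle)
t=35: (idle)
t=36: (idle)
t=37: (idle)
t=38: (idle)
t=39: (idle)
t=40: (idle)
t=41: (idle)

running at tick 8 = D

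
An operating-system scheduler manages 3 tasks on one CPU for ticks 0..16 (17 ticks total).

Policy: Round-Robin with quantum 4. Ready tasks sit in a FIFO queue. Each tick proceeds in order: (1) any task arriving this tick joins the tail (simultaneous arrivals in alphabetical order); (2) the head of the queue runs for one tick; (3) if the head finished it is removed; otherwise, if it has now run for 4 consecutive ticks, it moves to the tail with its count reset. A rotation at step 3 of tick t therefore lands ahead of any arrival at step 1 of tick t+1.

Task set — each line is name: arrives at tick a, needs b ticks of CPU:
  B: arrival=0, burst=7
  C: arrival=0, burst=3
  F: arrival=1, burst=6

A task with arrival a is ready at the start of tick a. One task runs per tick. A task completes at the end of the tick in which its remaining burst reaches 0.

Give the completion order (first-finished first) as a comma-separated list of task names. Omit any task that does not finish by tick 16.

completion order = C, B, F

t=0: queue=[B,C] q_used=0 → run B
t=1: queue=[B,C,F] q_used=1 → run B
t=2: queue=[B,C,F] q_used=2 → run B
t=3: queue=[B,C,F] q_used=3 → run B
t=4: queue=[C,F,B] q_used=0 → run C
t=5: queue=[C,F,B] q_used=1 → run C
t=6: queue=[C,F,B] q_used=2 → run C
t=7: queue=[F,B] q_used=0 → run F
t=8: queue=[F,B] q_used=1 → run F
t=9: queue=[F,B] q_used=2 → run F
t=10: queue=[F,B] q_used=3 → run F
t=11: queue=[B,F] q_used=0 → run B
t=12: queue=[B,F] q_used=1 → run B
t=13: queue=[B,F] q_used=2 → run B
t=14: queue=[F] q_used=0 → run F
t=15: queue=[F] q_used=1 → run F
t=16: (idle)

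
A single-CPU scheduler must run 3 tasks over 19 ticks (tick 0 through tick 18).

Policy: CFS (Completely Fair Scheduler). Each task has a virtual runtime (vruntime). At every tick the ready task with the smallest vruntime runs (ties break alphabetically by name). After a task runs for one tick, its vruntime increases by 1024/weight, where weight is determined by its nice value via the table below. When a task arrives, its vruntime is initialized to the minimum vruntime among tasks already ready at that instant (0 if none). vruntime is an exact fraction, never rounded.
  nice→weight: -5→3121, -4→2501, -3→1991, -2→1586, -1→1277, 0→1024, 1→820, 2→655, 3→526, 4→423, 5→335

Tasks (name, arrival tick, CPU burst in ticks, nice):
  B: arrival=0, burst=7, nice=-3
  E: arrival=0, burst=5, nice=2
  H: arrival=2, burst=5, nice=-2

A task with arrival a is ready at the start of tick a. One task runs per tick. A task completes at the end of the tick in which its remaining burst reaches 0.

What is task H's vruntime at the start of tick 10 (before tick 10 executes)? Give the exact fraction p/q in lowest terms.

vruntime(H, start of tick 10) = 3870208/1578863

t=0: vr[B=0 E=0] → run B
t=1: vr[B=1024/1991 E=0] → run E
t=2: vr[B=1024/1991 E=1024/655 H=1024/1991] → run B
t=3: vr[B=2048/1991 E=1024/655 H=1024/1991] → run H
t=4: vr[B=2048/1991 E=1024/655 H=1831424/1578863] → run B
t=5: vr[B=3072/1991 E=1024/655 H=1831424/1578863] → run H
t=6: vr[B=3072/1991 E=1024/655 H=2850816/1578863] → run B
t=7: vr[B=4096/1991 E=1024/655 H=2850816/1578863] → run E
t=8: vr[B=4096/1991 E=2048/655 H=2850816/1578863] → run H
t=9: vr[B=4096/1991 E=2048/655 H=3870208/1578863] → run B
t=10: vr[B=5120/1991 E=2048/655 H=3870208/1578863] → run H
t=11: vr[B=5120/1991 E=2048/655 H=4889600/1578863] → run B
t=12: vr[B=6144/1991 E=2048/655 H=4889600/1578863] → run B
t=13: vr[E=2048/655 H=4889600/1578863] → run H
t=14: vr[E=2048/655] → run E
t=15: vr[E=3072/655] → run E
t=16: vr[E=4096/655] → run E
t=17: (idle)
t=18: (idle)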